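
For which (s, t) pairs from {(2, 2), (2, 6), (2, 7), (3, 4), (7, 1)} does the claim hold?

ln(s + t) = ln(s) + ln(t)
Testing each pair:
(2, 2): LHS = ln(4) ≈ 1.386, RHS = 2·ln(2) ≈ 1.386 → holds
(2, 6): LHS = ln(8) ≈ 2.079, RHS = ln(2) + ln(6) ≈ 2.485 → fails
(2, 7): LHS = ln(9) ≈ 2.197, RHS = ln(2) + ln(7) ≈ 2.639 → fails
(3, 4): LHS = ln(7) ≈ 1.946, RHS = ln(3) + ln(4) ≈ 2.485 → fails
(7, 1): LHS = ln(8) ≈ 2.079, RHS = ln(7) ≈ 1.946 → fails

1 of 5 pairs satisfies the claim.

Answer: (2, 2)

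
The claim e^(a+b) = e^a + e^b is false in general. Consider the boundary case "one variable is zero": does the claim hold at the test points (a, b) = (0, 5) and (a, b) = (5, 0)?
No, fails at both test points

At (0, 5): LHS = e^5 ≈ 148.4 ≠ RHS = 1 + e^5 ≈ 149.4
At (5, 0): LHS = e^5 ≈ 148.4 ≠ RHS = 1 + e^5 ≈ 149.4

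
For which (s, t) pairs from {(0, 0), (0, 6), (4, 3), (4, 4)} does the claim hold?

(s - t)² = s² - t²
Testing each pair:
(0, 0): LHS = 0, RHS = 0 → holds
(0, 6): LHS = 36, RHS = -36 → fails
(4, 3): LHS = 1, RHS = 7 → fails
(4, 4): LHS = 0, RHS = 0 → holds

2 of 4 pairs satisfy the claim.

Answer: (0, 0), (4, 4)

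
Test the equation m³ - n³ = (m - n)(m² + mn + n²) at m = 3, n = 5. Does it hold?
Substituting m = 3, n = 5:

LHS = 3³ - 5³ = -98
RHS = (3 - 5)(3² + 3·5 + 5²) = -98

LHS = RHS, so the equation holds at this point.

Answer: Holds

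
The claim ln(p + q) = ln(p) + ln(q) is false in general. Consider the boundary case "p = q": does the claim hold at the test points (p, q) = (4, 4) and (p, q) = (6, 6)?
No, fails at both test points

At (4, 4): LHS = ln(8) ≈ 2.079 ≠ RHS = 2·ln(4) ≈ 2.773
At (6, 6): LHS = ln(12) ≈ 2.485 ≠ RHS = 2·ln(6) ≈ 3.584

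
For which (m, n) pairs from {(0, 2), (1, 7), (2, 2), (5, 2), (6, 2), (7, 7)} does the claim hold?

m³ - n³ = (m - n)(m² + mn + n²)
Testing each pair:
(0, 2): LHS = -8, RHS = -8 → holds
(1, 7): LHS = -342, RHS = -342 → holds
(2, 2): LHS = 0, RHS = 0 → holds
(5, 2): LHS = 117, RHS = 117 → holds
(6, 2): LHS = 208, RHS = 208 → holds
(7, 7): LHS = 0, RHS = 0 → holds

Every pair satisfies the claim.

Answer: All pairs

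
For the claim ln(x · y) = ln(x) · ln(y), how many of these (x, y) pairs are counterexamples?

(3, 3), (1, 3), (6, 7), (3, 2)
4

Testing each pair:
(3, 3): LHS = ln(9) ≈ 2.197, RHS = ln(3)² ≈ 1.207 → counterexample
(1, 3): LHS = ln(3) ≈ 1.099, RHS = 0 → counterexample
(6, 7): LHS = ln(42) ≈ 3.738, RHS = ln(6)·ln(7) ≈ 3.487 → counterexample
(3, 2): LHS = ln(6) ≈ 1.792, RHS = ln(2)·ln(3) ≈ 0.7615 → counterexample

That makes 4 counterexamples.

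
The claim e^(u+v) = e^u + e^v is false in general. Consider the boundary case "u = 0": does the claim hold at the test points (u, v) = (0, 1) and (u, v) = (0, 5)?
At (0, 1): LHS = e ≈ 2.718 ≠ RHS = 1 + e ≈ 3.718
At (0, 5): LHS = e^5 ≈ 148.4 ≠ RHS = 1 + e^5 ≈ 149.4

Answer: No, fails at both test points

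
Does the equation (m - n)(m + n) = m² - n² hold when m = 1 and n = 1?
Holds

Substituting m = 1, n = 1:

LHS = (1 - 1)(1 + 1) = 0
RHS = 1² - 1² = 0

LHS = RHS, so the equation holds at this point.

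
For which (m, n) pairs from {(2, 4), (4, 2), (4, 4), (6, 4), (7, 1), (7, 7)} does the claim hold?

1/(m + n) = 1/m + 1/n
Testing each pair:
(2, 4): LHS = 1/6, RHS = 3/4 → fails
(4, 2): LHS = 1/6, RHS = 3/4 → fails
(4, 4): LHS = 1/8, RHS = 1/2 → fails
(6, 4): LHS = 1/10, RHS = 5/12 → fails
(7, 1): LHS = 1/8, RHS = 8/7 → fails
(7, 7): LHS = 1/14, RHS = 2/7 → fails

No pair satisfies the claim.

Answer: None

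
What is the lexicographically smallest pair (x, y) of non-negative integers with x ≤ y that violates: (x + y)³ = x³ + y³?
(x, y) = (1, 1)

Substituting (1, 1) into the claim:
LHS = (1 + 1)³ = 8
RHS = 1³ + 1³ = 2

Since LHS ≠ RHS, this pair disproves the claim, and no lexicographically smaller pair (x ≤ y, non-negative integers) does.

For instance (1, 5) is also a counterexample (LHS = 216, RHS = 126), but it's lexicographically larger.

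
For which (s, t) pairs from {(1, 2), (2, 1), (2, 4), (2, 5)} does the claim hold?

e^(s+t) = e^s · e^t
Testing each pair:
(1, 2): LHS = e^3 ≈ 20.09, RHS = e^3 ≈ 20.09 → holds
(2, 1): LHS = e^3 ≈ 20.09, RHS = e^3 ≈ 20.09 → holds
(2, 4): LHS = e^6 ≈ 403.4, RHS = e^6 ≈ 403.4 → holds
(2, 5): LHS = e^7 ≈ 1097, RHS = e^7 ≈ 1097 → holds

Every pair satisfies the claim.

Answer: All pairs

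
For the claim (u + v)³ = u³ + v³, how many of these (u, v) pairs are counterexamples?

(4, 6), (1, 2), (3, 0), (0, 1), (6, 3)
Testing each pair:
(4, 6): LHS = 1000, RHS = 280 → counterexample
(1, 2): LHS = 27, RHS = 9 → counterexample
(3, 0): LHS = 27, RHS = 27 → satisfies claim
(0, 1): LHS = 1, RHS = 1 → satisfies claim
(6, 3): LHS = 729, RHS = 243 → counterexample

That makes 3 counterexamples.

Answer: 3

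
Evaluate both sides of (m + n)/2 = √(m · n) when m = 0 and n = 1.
LHS = (0 + 1)/2 = 1/2
RHS = √(0 · 1) = 0

LHS ≠ RHS, so the equation does not hold here.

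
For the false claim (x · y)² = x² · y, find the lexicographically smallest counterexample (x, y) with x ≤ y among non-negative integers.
(x, y) = (1, 2)

At (0, 3): both sides equal 0, so it holds there.

Substituting (1, 2) into the claim:
LHS = (1 · 2)² = 4
RHS = 1² · 2 = 2

Since LHS ≠ RHS, this pair disproves the claim, and no lexicographically smaller pair (x ≤ y, non-negative integers) does.

For instance (2, 6) is also a counterexample (LHS = 144, RHS = 24), but it's lexicographically larger.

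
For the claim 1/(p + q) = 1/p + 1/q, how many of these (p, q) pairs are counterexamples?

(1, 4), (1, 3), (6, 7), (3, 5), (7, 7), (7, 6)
6

Testing each pair:
(1, 4): LHS = 1/5, RHS = 5/4 → counterexample
(1, 3): LHS = 1/4, RHS = 4/3 → counterexample
(6, 7): LHS = 1/13, RHS = 13/42 → counterexample
(3, 5): LHS = 1/8, RHS = 8/15 → counterexample
(7, 7): LHS = 1/14, RHS = 2/7 → counterexample
(7, 6): LHS = 1/13, RHS = 13/42 → counterexample

That makes 6 counterexamples.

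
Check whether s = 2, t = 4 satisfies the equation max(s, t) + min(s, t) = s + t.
Holds

Substituting s = 2, t = 4:

LHS = max(2, 4) + min(2, 4) = 6
RHS = 2 + 4 = 6

LHS = RHS, so the equation holds at this point.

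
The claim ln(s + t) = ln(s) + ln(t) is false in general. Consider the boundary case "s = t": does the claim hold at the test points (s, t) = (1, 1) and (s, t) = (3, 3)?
At (1, 1): LHS = ln(2) ≈ 0.6931 ≠ RHS = 0
At (3, 3): LHS = ln(6) ≈ 1.792 ≠ RHS = 2·ln(3) ≈ 2.197

Answer: No, fails at both test points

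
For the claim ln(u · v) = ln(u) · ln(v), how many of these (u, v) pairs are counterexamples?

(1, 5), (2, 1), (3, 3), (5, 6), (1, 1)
Testing each pair:
(1, 5): LHS = ln(5) ≈ 1.609, RHS = 0 → counterexample
(2, 1): LHS = ln(2) ≈ 0.6931, RHS = 0 → counterexample
(3, 3): LHS = ln(9) ≈ 2.197, RHS = ln(3)² ≈ 1.207 → counterexample
(5, 6): LHS = ln(30) ≈ 3.401, RHS = ln(5)·ln(6) ≈ 2.884 → counterexample
(1, 1): LHS = 0, RHS = 0 → satisfies claim

That makes 4 counterexamples.

Answer: 4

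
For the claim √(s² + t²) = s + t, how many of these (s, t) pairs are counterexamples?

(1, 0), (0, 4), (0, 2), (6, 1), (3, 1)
Testing each pair:
(1, 0): LHS = 1, RHS = 1 → satisfies claim
(0, 4): LHS = 4, RHS = 4 → satisfies claim
(0, 2): LHS = 2, RHS = 2 → satisfies claim
(6, 1): LHS = √(37) ≈ 6.083, RHS = 7 → counterexample
(3, 1): LHS = √(10) ≈ 3.162, RHS = 4 → counterexample

That makes 2 counterexamples.

Answer: 2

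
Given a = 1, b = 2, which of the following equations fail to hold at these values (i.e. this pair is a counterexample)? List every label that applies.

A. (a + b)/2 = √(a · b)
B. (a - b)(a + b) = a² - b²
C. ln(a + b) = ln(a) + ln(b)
A, C

Evaluating each claim at the given values:
A. LHS = 3/2, RHS = √(2) ≈ 1.414 → fails here (LHS ≠ RHS)
B. LHS = -3, RHS = -3 → holds here (LHS = RHS)
C. LHS = ln(3) ≈ 1.099, RHS = ln(2) ≈ 0.6931 → fails here (LHS ≠ RHS)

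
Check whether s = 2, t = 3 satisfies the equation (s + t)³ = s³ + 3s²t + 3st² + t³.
Substituting s = 2, t = 3:

LHS = (2 + 3)³ = 125
RHS = 2³ + 3·2²·3 + 3·2·3² + 3³ = 125

LHS = RHS, so the equation holds at this point.

Answer: Holds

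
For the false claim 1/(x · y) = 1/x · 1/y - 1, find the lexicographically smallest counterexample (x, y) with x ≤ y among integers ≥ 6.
Substituting (6, 6) into the claim:
LHS = 1/(6 · 6) = 1/36
RHS = 1/6 · 1/6 - 1 = -35/36

Since LHS ≠ RHS, this pair disproves the claim, and no lexicographically smaller pair (x ≤ y, integers ≥ 6) does.

For instance (13, 13) is also a counterexample (LHS = 1/169, RHS = -168/169), but it's lexicographically larger.

Answer: (x, y) = (6, 6)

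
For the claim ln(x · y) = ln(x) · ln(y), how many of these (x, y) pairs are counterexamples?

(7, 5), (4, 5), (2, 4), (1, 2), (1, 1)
4

Testing each pair:
(7, 5): LHS = ln(35) ≈ 3.555, RHS = ln(5)·ln(7) ≈ 3.132 → counterexample
(4, 5): LHS = ln(20) ≈ 2.996, RHS = ln(4)·ln(5) ≈ 2.231 → counterexample
(2, 4): LHS = ln(8) ≈ 2.079, RHS = ln(2)·ln(4) ≈ 0.9609 → counterexample
(1, 2): LHS = ln(2) ≈ 0.6931, RHS = 0 → counterexample
(1, 1): LHS = 0, RHS = 0 → satisfies claim

That makes 4 counterexamples.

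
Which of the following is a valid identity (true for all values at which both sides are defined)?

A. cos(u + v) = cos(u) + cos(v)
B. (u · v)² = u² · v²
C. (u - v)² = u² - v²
A: fails at (1, 4) — LHS = cos(5) ≈ 0.2837, RHS = cos(4) + cos(1) ≈ -0.1133.
B: holds — e.g. at (5, 8), both sides equal 1600.
C: fails at (5, 8) — LHS = 9, RHS = -39.

Answer: B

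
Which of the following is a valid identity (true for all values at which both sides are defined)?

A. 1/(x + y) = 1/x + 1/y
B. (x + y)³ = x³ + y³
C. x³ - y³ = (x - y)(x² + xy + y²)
C

A: fails at (4, 6) — LHS = 1/10, RHS = 5/12.
B: fails at (1, 3) — LHS = 64, RHS = 28.
C: holds — e.g. at (1, 3), both sides equal -26.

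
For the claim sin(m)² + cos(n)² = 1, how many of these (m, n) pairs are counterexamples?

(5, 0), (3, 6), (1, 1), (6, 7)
3

Testing each pair:
(5, 0): LHS = sin(5)² + 1 ≈ 1.92, RHS = 1 → counterexample
(3, 6): LHS = sin(3)² + cos(6)² ≈ 0.9418, RHS = 1 → counterexample
(1, 1): LHS = cos(1)² + sin(1)² = 1, RHS = 1 → satisfies claim
(6, 7): LHS = sin(6)² + cos(7)² ≈ 0.6464, RHS = 1 → counterexample

That makes 3 counterexamples.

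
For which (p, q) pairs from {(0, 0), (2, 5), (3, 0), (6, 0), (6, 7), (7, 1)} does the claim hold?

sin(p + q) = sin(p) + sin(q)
Testing each pair:
(0, 0): LHS = 0, RHS = 0 → holds
(2, 5): LHS = sin(7) ≈ 0.657, RHS = sin(5) + sin(2) ≈ -0.04963 → fails
(3, 0): LHS = sin(3) ≈ 0.1411, RHS = sin(3) ≈ 0.1411 → holds
(6, 0): LHS = sin(6) ≈ -0.2794, RHS = sin(6) ≈ -0.2794 → holds
(6, 7): LHS = sin(13) ≈ 0.4202, RHS = sin(6) + sin(7) ≈ 0.3776 → fails
(7, 1): LHS = sin(8) ≈ 0.9894, RHS = sin(7) + sin(1) ≈ 1.498 → fails

3 of 6 pairs satisfy the claim.

Answer: (0, 0), (3, 0), (6, 0)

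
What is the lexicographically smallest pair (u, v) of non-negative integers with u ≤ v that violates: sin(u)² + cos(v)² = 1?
Substituting (0, 1) into the claim:
LHS = sin(0)² + cos(1)² = cos(1)² ≈ 0.2919
RHS = 1

Since LHS ≠ RHS, this pair disproves the claim, and no lexicographically smaller pair (u ≤ v, non-negative integers) does.

For instance (0, 7) is also a counterexample (LHS = cos(7)² ≈ 0.5684, RHS = 1), but it's lexicographically larger.

Answer: (u, v) = (0, 1)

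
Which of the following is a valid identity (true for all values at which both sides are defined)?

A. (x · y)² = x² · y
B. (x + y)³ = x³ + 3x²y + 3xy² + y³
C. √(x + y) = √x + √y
B

A: fails at (1, 4) — LHS = 16, RHS = 4.
B: holds — e.g. at (2, 7), both sides equal 729.
C: fails at (3, 5) — LHS = 2·√(2) ≈ 2.828, RHS = √(3) + √(5) ≈ 3.968.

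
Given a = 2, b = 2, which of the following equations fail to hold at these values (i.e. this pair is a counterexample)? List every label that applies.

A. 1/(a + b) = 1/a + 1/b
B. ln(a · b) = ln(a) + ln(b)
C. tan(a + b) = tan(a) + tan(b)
Evaluating each claim at the given values:
A. LHS = 1/4, RHS = 1 → fails here (LHS ≠ RHS)
B. LHS = ln(4) ≈ 1.386, RHS = 2·ln(2) ≈ 1.386 → holds here (LHS = RHS)
C. LHS = tan(4) ≈ 1.158, RHS = 2·tan(2) ≈ -4.37 → fails here (LHS ≠ RHS)

Answer: A, C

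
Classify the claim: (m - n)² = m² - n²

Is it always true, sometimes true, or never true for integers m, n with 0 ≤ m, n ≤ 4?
Sometimes true

It holds at (m, n) = (3, 0) (both sides equal 9), but fails at (m, n) = (3, 1) (LHS = 4, RHS = 8).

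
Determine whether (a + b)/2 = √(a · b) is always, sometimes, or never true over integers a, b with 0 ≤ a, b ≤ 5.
It holds at (a, b) = (3, 3) (both sides equal 3), but fails at (a, b) = (5, 0) (LHS = 5/2, RHS = 0).

Answer: Sometimes true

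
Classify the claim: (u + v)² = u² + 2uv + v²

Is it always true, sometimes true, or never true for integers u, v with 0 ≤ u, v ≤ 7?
The identity holds for every pair in the range. For instance at (u, v) = (3, 5): both sides equal 64.

Answer: Always true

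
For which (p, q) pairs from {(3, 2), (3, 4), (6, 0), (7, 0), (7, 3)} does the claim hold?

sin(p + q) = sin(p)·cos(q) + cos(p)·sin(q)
All pairs

Testing each pair:
(3, 2): LHS = sin(5) ≈ -0.9589, RHS = sin(2)·cos(3) + sin(3)·cos(2) ≈ -0.9589 → holds
(3, 4): LHS = sin(7) ≈ 0.657, RHS = sin(3)·cos(4) + sin(4)·cos(3) ≈ 0.657 → holds
(6, 0): LHS = sin(6) ≈ -0.2794, RHS = sin(6) ≈ -0.2794 → holds
(7, 0): LHS = sin(7) ≈ 0.657, RHS = sin(7) ≈ 0.657 → holds
(7, 3): LHS = sin(10) ≈ -0.544, RHS = sin(7)·cos(3) + sin(3)·cos(7) ≈ -0.544 → holds

Every pair satisfies the claim.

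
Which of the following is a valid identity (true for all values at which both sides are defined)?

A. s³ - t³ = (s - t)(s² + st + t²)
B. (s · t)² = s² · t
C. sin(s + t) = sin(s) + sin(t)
A

A: holds — e.g. at (2, 5), both sides equal -117.
B: fails at (5, 5) — LHS = 625, RHS = 125.
C: fails at (3, 4) — LHS = sin(7) ≈ 0.657, RHS = sin(4) + sin(3) ≈ -0.6157.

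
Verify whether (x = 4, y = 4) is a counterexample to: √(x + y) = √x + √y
Yes

Substituting x = 4, y = 4:
LHS = √(4 + 4) = 2·√(2) ≈ 2.828
RHS = √4 + √4 = 4

Since LHS ≠ RHS, this pair disproves the claim.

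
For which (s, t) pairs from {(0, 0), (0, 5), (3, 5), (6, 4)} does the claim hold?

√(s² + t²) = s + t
Testing each pair:
(0, 0): LHS = 0, RHS = 0 → holds
(0, 5): LHS = 5, RHS = 5 → holds
(3, 5): LHS = √(34) ≈ 5.831, RHS = 8 → fails
(6, 4): LHS = 2·√(13) ≈ 7.211, RHS = 10 → fails

2 of 4 pairs satisfy the claim.

Answer: (0, 0), (0, 5)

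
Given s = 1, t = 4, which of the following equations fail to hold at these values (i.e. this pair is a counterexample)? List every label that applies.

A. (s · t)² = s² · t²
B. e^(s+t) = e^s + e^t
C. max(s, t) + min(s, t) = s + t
B

Evaluating each claim at the given values:
A. LHS = 16, RHS = 16 → holds here (LHS = RHS)
B. LHS = e^5 ≈ 148.4, RHS = e + e^4 ≈ 57.32 → fails here (LHS ≠ RHS)
C. LHS = 5, RHS = 5 → holds here (LHS = RHS)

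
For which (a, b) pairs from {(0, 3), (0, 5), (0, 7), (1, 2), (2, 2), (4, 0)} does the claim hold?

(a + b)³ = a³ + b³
Testing each pair:
(0, 3): LHS = 27, RHS = 27 → holds
(0, 5): LHS = 125, RHS = 125 → holds
(0, 7): LHS = 343, RHS = 343 → holds
(1, 2): LHS = 27, RHS = 9 → fails
(2, 2): LHS = 64, RHS = 16 → fails
(4, 0): LHS = 64, RHS = 64 → holds

4 of 6 pairs satisfy the claim.

Answer: (0, 3), (0, 5), (0, 7), (4, 0)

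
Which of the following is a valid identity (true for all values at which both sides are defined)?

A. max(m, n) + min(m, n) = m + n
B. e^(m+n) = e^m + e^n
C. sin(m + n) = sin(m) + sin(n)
A

A: holds — e.g. at (1, 3), both sides equal 4.
B: fails at (6, 7) — LHS = e^13 ≈ 442413.4, RHS = e^6 + e^7 ≈ 1500.
C: fails at (2, 7) — LHS = sin(9) ≈ 0.4121, RHS = sin(7) + sin(2) ≈ 1.566.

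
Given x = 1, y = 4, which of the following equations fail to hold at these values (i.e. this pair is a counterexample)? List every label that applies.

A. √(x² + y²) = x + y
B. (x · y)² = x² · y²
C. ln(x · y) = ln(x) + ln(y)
A

Evaluating each claim at the given values:
A. LHS = √(17) ≈ 4.123, RHS = 5 → fails here (LHS ≠ RHS)
B. LHS = 16, RHS = 16 → holds here (LHS = RHS)
C. LHS = ln(4) ≈ 1.386, RHS = ln(4) ≈ 1.386 → holds here (LHS = RHS)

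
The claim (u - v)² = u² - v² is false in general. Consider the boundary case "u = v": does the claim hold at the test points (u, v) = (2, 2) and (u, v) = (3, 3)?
At (2, 2): LHS = 0, RHS = 0 → equal
At (3, 3): LHS = 0, RHS = 0 → equal

So the claim does hold at both of these boundary points, even though it is not an identity.

Answer: Yes, holds at both test points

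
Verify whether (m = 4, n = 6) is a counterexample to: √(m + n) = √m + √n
Yes

Substituting m = 4, n = 6:
LHS = √(4 + 6) = √(10) ≈ 3.162
RHS = √4 + √6 = 2 + √(6) ≈ 4.449

Since LHS ≠ RHS, this pair disproves the claim.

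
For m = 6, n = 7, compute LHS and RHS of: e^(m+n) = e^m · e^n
LHS = e^(6+7) = e^13 ≈ 442413.4
RHS = e^6 · e^7 = e^13 ≈ 442413.4

LHS = RHS: the two sides agree.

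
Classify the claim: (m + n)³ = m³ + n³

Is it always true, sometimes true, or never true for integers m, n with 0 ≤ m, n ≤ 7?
It holds at (m, n) = (5, 0) (both sides equal 125), but fails at (m, n) = (7, 7) (LHS = 2744, RHS = 686).

Answer: Sometimes true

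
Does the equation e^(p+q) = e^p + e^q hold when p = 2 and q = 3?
Fails

Substituting p = 2, q = 3:

LHS = e^(2+3) = e^5 ≈ 148.4
RHS = e^2 + e^3 ≈ 27.47

LHS ≠ RHS, so the equation does not hold at this point.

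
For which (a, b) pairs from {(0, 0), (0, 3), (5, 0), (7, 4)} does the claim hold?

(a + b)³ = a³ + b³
Testing each pair:
(0, 0): LHS = 0, RHS = 0 → holds
(0, 3): LHS = 27, RHS = 27 → holds
(5, 0): LHS = 125, RHS = 125 → holds
(7, 4): LHS = 1331, RHS = 407 → fails

3 of 4 pairs satisfy the claim.

Answer: (0, 0), (0, 3), (5, 0)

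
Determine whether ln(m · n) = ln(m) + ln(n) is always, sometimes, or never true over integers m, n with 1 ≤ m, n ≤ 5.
Always true

The identity holds for every pair in the range. For instance at (m, n) = (2, 1): both sides equal ln(2) ≈ 0.6931.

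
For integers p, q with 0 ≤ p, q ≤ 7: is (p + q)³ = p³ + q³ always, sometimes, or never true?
Sometimes true

It holds at (p, q) = (0, 1) (both sides equal 1), but fails at (p, q) = (7, 2) (LHS = 729, RHS = 351).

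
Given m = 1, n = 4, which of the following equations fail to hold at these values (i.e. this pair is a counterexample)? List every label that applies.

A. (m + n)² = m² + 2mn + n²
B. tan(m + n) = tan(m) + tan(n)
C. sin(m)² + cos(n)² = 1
B, C

Evaluating each claim at the given values:
A. LHS = 25, RHS = 25 → holds here (LHS = RHS)
B. LHS = tan(5) ≈ -3.381, RHS = tan(4) + tan(1) ≈ 2.715 → fails here (LHS ≠ RHS)
C. LHS = cos(4)² + sin(1)² ≈ 1.135, RHS = 1 → fails here (LHS ≠ RHS)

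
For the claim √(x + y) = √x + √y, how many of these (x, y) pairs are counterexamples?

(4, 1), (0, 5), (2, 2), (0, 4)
2

Testing each pair:
(4, 1): LHS = √(5) ≈ 2.236, RHS = 3 → counterexample
(0, 5): LHS = √(5) ≈ 2.236, RHS = √(5) ≈ 2.236 → satisfies claim
(2, 2): LHS = 2, RHS = 2·√(2) ≈ 2.828 → counterexample
(0, 4): LHS = 2, RHS = 2 → satisfies claim

That makes 2 counterexamples.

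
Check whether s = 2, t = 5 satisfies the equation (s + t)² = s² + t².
Fails

Substituting s = 2, t = 5:

LHS = (2 + 5)² = 49
RHS = 2² + 5² = 29

LHS ≠ RHS, so the equation does not hold at this point.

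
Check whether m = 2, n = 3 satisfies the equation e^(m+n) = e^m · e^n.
Holds

Substituting m = 2, n = 3:

LHS = e^(2+3) = e^5 ≈ 148.4
RHS = e^2 · e^3 = e^5 ≈ 148.4

LHS = RHS, so the equation holds at this point.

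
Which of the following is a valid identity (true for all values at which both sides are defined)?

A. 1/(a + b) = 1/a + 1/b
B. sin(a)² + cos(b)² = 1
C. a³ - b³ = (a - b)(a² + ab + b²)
A: fails at (2, 5) — LHS = 1/7, RHS = 7/10.
B: fails at (6, 7) — LHS = sin(6)² + cos(7)² ≈ 0.6464, RHS = 1.
C: holds — e.g. at (5, 5), both sides equal 0.

Answer: C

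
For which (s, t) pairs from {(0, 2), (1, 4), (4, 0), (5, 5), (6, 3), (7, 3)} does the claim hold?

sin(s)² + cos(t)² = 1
Testing each pair:
(0, 2): LHS = cos(2)² ≈ 0.1732, RHS = 1 → fails
(1, 4): LHS = cos(4)² + sin(1)² ≈ 1.135, RHS = 1 → fails
(4, 0): LHS = sin(4)² + 1 ≈ 1.573, RHS = 1 → fails
(5, 5): LHS = cos(5)² + sin(5)² = 1, RHS = 1 → holds
(6, 3): LHS = sin(6)² + cos(3)² ≈ 1.058, RHS = 1 → fails
(7, 3): LHS = sin(7)² + cos(3)² ≈ 1.412, RHS = 1 → fails

1 of 6 pairs satisfies the claim.

Answer: (5, 5)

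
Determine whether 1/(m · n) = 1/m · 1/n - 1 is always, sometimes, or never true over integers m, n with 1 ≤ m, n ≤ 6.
Never true

The claim fails for every pair in the range. For instance at (m, n) = (5, 1): LHS = 1/5, RHS = -4/5.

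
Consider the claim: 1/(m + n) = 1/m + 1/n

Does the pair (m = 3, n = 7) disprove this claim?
Substituting m = 3, n = 7:
LHS = 1/(3 + 7) = 1/10
RHS = 1/3 + 1/7 = 10/21

Since LHS ≠ RHS, this pair disproves the claim.

Answer: Yes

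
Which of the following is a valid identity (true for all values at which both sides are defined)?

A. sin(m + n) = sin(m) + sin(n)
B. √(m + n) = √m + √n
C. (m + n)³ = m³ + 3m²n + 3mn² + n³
C

A: fails at (3, 3) — LHS = sin(6) ≈ -0.2794, RHS = 2·sin(3) ≈ 0.2822.
B: fails at (4, 4) — LHS = 2·√(2) ≈ 2.828, RHS = 4.
C: holds — e.g. at (3, 4), both sides equal 343.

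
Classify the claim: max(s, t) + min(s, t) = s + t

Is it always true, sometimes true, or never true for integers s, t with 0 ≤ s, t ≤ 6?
Always true

The identity holds for every pair in the range. For instance at (s, t) = (0, 5): both sides equal 5.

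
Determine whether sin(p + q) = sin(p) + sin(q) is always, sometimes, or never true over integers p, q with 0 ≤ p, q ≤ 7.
Sometimes true

It holds at (p, q) = (0, 2) (both sides equal sin(2) ≈ 0.9093), but fails at (p, q) = (2, 3) (LHS = sin(5) ≈ -0.9589, RHS = sin(3) + sin(2) ≈ 1.05).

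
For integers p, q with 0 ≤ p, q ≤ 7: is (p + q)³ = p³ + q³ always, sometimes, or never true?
It holds at (p, q) = (0, 3) (both sides equal 27), but fails at (p, q) = (3, 1) (LHS = 64, RHS = 28).

Answer: Sometimes true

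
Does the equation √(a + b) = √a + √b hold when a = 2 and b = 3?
Fails

Substituting a = 2, b = 3:

LHS = √(2 + 3) = √(5) ≈ 2.236
RHS = √2 + √3 = √(2) + √(3) ≈ 3.146

LHS ≠ RHS, so the equation does not hold at this point.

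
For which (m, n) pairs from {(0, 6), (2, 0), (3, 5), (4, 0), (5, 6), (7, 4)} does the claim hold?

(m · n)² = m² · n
(0, 6), (2, 0), (4, 0)

Testing each pair:
(0, 6): LHS = 0, RHS = 0 → holds
(2, 0): LHS = 0, RHS = 0 → holds
(3, 5): LHS = 225, RHS = 45 → fails
(4, 0): LHS = 0, RHS = 0 → holds
(5, 6): LHS = 900, RHS = 150 → fails
(7, 4): LHS = 784, RHS = 196 → fails

3 of 6 pairs satisfy the claim.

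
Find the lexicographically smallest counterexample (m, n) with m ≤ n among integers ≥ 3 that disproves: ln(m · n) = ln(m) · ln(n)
(m, n) = (3, 3)

Substituting (3, 3) into the claim:
LHS = ln(3 · 3) = ln(9) ≈ 2.197
RHS = ln(3) · ln(3) = ln(3)² ≈ 1.207

Since LHS ≠ RHS, this pair disproves the claim, and no lexicographically smaller pair (m ≤ n, integers ≥ 3) does.

For instance (5, 10) is also a counterexample (LHS = ln(50) ≈ 3.912, RHS = ln(5)·ln(10) ≈ 3.706), but it's lexicographically larger.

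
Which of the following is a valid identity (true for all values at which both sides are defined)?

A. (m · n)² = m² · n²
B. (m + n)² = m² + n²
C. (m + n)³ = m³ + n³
A: holds — e.g. at (3, 7), both sides equal 441.
B: fails at (5, 5) — LHS = 100, RHS = 50.
C: fails at (4, 4) — LHS = 512, RHS = 128.

Answer: A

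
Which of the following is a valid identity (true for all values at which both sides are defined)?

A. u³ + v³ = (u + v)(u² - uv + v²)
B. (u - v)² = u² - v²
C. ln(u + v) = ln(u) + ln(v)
A

A: holds — e.g. at (3, 4), both sides equal 91.
B: fails at (2, 7) — LHS = 25, RHS = -45.
C: fails at (2, 5) — LHS = ln(7) ≈ 1.946, RHS = ln(2) + ln(5) ≈ 2.303.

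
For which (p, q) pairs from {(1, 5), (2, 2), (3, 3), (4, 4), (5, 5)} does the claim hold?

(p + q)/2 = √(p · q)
Testing each pair:
(1, 5): LHS = 3, RHS = √(5) ≈ 2.236 → fails
(2, 2): LHS = 2, RHS = 2 → holds
(3, 3): LHS = 3, RHS = 3 → holds
(4, 4): LHS = 4, RHS = 4 → holds
(5, 5): LHS = 5, RHS = 5 → holds

4 of 5 pairs satisfy the claim.

Answer: (2, 2), (3, 3), (4, 4), (5, 5)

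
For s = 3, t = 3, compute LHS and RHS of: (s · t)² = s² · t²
LHS = (3 · 3)² = 81
RHS = 3² · 3² = 81

LHS = RHS: the two sides agree.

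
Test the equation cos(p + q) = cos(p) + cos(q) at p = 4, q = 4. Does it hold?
Substituting p = 4, q = 4:

LHS = cos(4 + 4) = cos(8) ≈ -0.1455
RHS = cos(4) + cos(4) = 2·cos(4) ≈ -1.307

LHS ≠ RHS, so the equation does not hold at this point.

Answer: Fails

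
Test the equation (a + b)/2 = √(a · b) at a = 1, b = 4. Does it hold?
Substituting a = 1, b = 4:

LHS = (1 + 4)/2 = 5/2
RHS = √(1 · 4) = 2

LHS ≠ RHS, so the equation does not hold at this point.

Answer: Fails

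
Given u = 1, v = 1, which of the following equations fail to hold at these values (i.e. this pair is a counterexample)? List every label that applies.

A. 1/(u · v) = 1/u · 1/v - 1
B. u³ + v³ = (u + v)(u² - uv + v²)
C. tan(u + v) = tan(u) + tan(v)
Evaluating each claim at the given values:
A. LHS = 1, RHS = 0 → fails here (LHS ≠ RHS)
B. LHS = 2, RHS = 2 → holds here (LHS = RHS)
C. LHS = tan(2) ≈ -2.185, RHS = 2·tan(1) ≈ 3.115 → fails here (LHS ≠ RHS)

Answer: A, C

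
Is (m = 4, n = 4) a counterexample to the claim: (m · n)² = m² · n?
Substituting m = 4, n = 4:
LHS = (4 · 4)² = 256
RHS = 4² · 4 = 64

Since LHS ≠ RHS, this pair disproves the claim.

Answer: Yes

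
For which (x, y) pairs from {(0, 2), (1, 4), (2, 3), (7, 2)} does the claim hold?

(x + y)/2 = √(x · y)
None

Testing each pair:
(0, 2): LHS = 1, RHS = 0 → fails
(1, 4): LHS = 5/2, RHS = 2 → fails
(2, 3): LHS = 5/2, RHS = √(6) ≈ 2.449 → fails
(7, 2): LHS = 9/2, RHS = √(14) ≈ 3.742 → fails

No pair satisfies the claim.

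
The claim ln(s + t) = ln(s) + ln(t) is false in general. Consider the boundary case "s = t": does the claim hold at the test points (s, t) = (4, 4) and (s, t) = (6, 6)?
At (4, 4): LHS = ln(8) ≈ 2.079 ≠ RHS = 2·ln(4) ≈ 2.773
At (6, 6): LHS = ln(12) ≈ 2.485 ≠ RHS = 2·ln(6) ≈ 3.584

Answer: No, fails at both test points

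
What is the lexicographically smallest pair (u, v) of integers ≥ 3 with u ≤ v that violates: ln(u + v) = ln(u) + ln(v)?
Substituting (3, 3) into the claim:
LHS = ln(3 + 3) = ln(6) ≈ 1.792
RHS = ln(3) + ln(3) = 2·ln(3) ≈ 2.197

Since LHS ≠ RHS, this pair disproves the claim, and no lexicographically smaller pair (u ≤ v, integers ≥ 3) does.

For instance (8, 9) is also a counterexample (LHS = ln(17) ≈ 2.833, RHS = ln(8) + ln(9) ≈ 4.277), but it's lexicographically larger.

Answer: (u, v) = (3, 3)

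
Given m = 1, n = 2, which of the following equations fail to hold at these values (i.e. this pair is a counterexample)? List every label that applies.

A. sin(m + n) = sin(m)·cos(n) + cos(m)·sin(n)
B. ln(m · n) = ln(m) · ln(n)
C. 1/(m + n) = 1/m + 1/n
B, C

Evaluating each claim at the given values:
A. LHS = sin(3) ≈ 0.1411, RHS = sin(1)·cos(2) + sin(2)·cos(1) ≈ 0.1411 → holds here (LHS = RHS)
B. LHS = ln(2) ≈ 0.6931, RHS = 0 → fails here (LHS ≠ RHS)
C. LHS = 1/3, RHS = 3/2 → fails here (LHS ≠ RHS)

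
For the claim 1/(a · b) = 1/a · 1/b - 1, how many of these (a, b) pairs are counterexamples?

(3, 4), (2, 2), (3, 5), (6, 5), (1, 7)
Testing each pair:
(3, 4): LHS = 1/12, RHS = -11/12 → counterexample
(2, 2): LHS = 1/4, RHS = -3/4 → counterexample
(3, 5): LHS = 1/15, RHS = -14/15 → counterexample
(6, 5): LHS = 1/30, RHS = -29/30 → counterexample
(1, 7): LHS = 1/7, RHS = -6/7 → counterexample

That makes 5 counterexamples.

Answer: 5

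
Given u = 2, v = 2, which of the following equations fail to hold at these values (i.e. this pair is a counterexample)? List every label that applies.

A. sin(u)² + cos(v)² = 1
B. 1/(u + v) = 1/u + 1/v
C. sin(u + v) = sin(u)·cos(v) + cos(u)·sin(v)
Evaluating each claim at the given values:
A. LHS = cos(2)² + sin(2)² = 1, RHS = 1 → holds here (LHS = RHS)
B. LHS = 1/4, RHS = 1 → fails here (LHS ≠ RHS)
C. LHS = sin(4) ≈ -0.7568, RHS = 2·sin(2)·cos(2) ≈ -0.7568 → holds here (LHS = RHS)

Answer: B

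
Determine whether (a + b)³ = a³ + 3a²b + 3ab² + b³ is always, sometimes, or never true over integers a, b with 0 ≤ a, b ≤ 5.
Always true

The identity holds for every pair in the range. For instance at (a, b) = (1, 3): both sides equal 64.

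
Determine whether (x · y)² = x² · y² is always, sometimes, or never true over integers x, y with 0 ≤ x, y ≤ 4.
The identity holds for every pair in the range. For instance at (x, y) = (1, 4): both sides equal 16.

Answer: Always true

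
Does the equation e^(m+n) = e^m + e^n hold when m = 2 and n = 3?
Substituting m = 2, n = 3:

LHS = e^(2+3) = e^5 ≈ 148.4
RHS = e^2 + e^3 ≈ 27.47

LHS ≠ RHS, so the equation does not hold at this point.

Answer: Fails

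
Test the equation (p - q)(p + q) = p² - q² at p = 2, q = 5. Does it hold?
Substituting p = 2, q = 5:

LHS = (2 - 5)(2 + 5) = -21
RHS = 2² - 5² = -21

LHS = RHS, so the equation holds at this point.

Answer: Holds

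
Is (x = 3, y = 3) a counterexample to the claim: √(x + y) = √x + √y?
Yes

Substituting x = 3, y = 3:
LHS = √(3 + 3) = √(6) ≈ 2.449
RHS = √3 + √3 = 2·√(3) ≈ 3.464

Since LHS ≠ RHS, this pair disproves the claim.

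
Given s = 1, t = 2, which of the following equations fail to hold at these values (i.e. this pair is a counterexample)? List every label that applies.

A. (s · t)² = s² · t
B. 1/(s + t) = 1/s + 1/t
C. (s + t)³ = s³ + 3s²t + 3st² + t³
A, B

Evaluating each claim at the given values:
A. LHS = 4, RHS = 2 → fails here (LHS ≠ RHS)
B. LHS = 1/3, RHS = 3/2 → fails here (LHS ≠ RHS)
C. LHS = 27, RHS = 27 → holds here (LHS = RHS)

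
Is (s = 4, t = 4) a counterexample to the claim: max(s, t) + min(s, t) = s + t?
Substituting s = 4, t = 4:
LHS = max(4, 4) + min(4, 4) = 8
RHS = 4 + 4 = 8

The sides agree, so this pair does not disprove the claim.

Answer: No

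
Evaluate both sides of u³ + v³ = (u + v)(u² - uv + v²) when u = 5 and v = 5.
LHS = 5³ + 5³ = 250
RHS = (5 + 5)(5² - 5·5 + 5²) = 250

LHS = RHS: the two sides agree.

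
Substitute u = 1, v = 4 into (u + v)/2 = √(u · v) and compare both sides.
LHS = (1 + 4)/2 = 5/2
RHS = √(1 · 4) = 2

LHS ≠ RHS, so the equation does not hold here.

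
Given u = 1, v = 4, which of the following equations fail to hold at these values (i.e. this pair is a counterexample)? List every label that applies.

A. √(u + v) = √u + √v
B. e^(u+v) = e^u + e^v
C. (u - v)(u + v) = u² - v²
A, B

Evaluating each claim at the given values:
A. LHS = √(5) ≈ 2.236, RHS = 3 → fails here (LHS ≠ RHS)
B. LHS = e^5 ≈ 148.4, RHS = e + e^4 ≈ 57.32 → fails here (LHS ≠ RHS)
C. LHS = -15, RHS = -15 → holds here (LHS = RHS)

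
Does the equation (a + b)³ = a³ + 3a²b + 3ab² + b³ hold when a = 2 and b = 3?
Substituting a = 2, b = 3:

LHS = (2 + 3)³ = 125
RHS = 2³ + 3·2²·3 + 3·2·3² + 3³ = 125

LHS = RHS, so the equation holds at this point.

Answer: Holds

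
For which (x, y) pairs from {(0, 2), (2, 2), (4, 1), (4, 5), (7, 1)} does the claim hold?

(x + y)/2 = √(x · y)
Testing each pair:
(0, 2): LHS = 1, RHS = 0 → fails
(2, 2): LHS = 2, RHS = 2 → holds
(4, 1): LHS = 5/2, RHS = 2 → fails
(4, 5): LHS = 9/2, RHS = 2·√(5) ≈ 4.472 → fails
(7, 1): LHS = 4, RHS = √(7) ≈ 2.646 → fails

1 of 5 pairs satisfies the claim.

Answer: (2, 2)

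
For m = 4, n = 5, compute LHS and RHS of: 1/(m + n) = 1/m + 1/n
LHS = 1/(4 + 5) = 1/9
RHS = 1/4 + 1/5 = 9/20

LHS ≠ RHS, so the equation does not hold here.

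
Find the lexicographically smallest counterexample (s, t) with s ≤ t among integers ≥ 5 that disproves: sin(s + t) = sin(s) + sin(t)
Substituting (5, 5) into the claim:
LHS = sin(5 + 5) = sin(10) ≈ -0.544
RHS = sin(5) + sin(5) = 2·sin(5) ≈ -1.918

Since LHS ≠ RHS, this pair disproves the claim, and no lexicographically smaller pair (s ≤ t, integers ≥ 5) does.

For instance (10, 11) is also a counterexample (LHS = sin(21) ≈ 0.8367, RHS = sin(11) + sin(10) ≈ -1.544), but it's lexicographically larger.

Answer: (s, t) = (5, 5)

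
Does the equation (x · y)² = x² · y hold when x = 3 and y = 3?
Fails

Substituting x = 3, y = 3:

LHS = (3 · 3)² = 81
RHS = 3² · 3 = 27

LHS ≠ RHS, so the equation does not hold at this point.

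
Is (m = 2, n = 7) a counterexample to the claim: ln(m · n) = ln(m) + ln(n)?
Substituting m = 2, n = 7:
LHS = ln(2 · 7) = ln(14) ≈ 2.639
RHS = ln(2) + ln(7) ≈ 2.639

The sides agree, so this pair does not disprove the claim.

Answer: No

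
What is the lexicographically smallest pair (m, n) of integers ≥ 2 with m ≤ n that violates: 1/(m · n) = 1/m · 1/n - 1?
Substituting (2, 2) into the claim:
LHS = 1/(2 · 2) = 1/4
RHS = 1/2 · 1/2 - 1 = -3/4

Since LHS ≠ RHS, this pair disproves the claim, and no lexicographically smaller pair (m ≤ n, integers ≥ 2) does.

For instance (2, 3) is also a counterexample (LHS = 1/6, RHS = -5/6), but it's lexicographically larger.

Answer: (m, n) = (2, 2)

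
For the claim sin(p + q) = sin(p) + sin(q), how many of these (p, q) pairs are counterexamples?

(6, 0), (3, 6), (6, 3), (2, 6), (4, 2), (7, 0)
4

Testing each pair:
(6, 0): LHS = sin(6) ≈ -0.2794, RHS = sin(6) ≈ -0.2794 → satisfies claim
(3, 6): LHS = sin(9) ≈ 0.4121, RHS = sin(6) + sin(3) ≈ -0.1383 → counterexample
(6, 3): LHS = sin(9) ≈ 0.4121, RHS = sin(6) + sin(3) ≈ -0.1383 → counterexample
(2, 6): LHS = sin(8) ≈ 0.9894, RHS = sin(6) + sin(2) ≈ 0.6299 → counterexample
(4, 2): LHS = sin(6) ≈ -0.2794, RHS = sin(4) + sin(2) ≈ 0.1525 → counterexample
(7, 0): LHS = sin(7) ≈ 0.657, RHS = sin(7) ≈ 0.657 → satisfies claim

That makes 4 counterexamples.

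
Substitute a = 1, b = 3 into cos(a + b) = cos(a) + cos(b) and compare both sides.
LHS = cos(1 + 3) = cos(4) ≈ -0.6536
RHS = cos(1) + cos(3) ≈ -0.4497

LHS ≠ RHS (they differ by about 0.204), so the equation does not hold here.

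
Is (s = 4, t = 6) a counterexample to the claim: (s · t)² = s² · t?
Substituting s = 4, t = 6:
LHS = (4 · 6)² = 576
RHS = 4² · 6 = 96

Since LHS ≠ RHS, this pair disproves the claim.

Answer: Yes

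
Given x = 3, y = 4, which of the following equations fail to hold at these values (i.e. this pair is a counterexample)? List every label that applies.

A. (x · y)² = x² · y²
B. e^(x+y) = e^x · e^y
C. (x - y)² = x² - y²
Evaluating each claim at the given values:
A. LHS = 144, RHS = 144 → holds here (LHS = RHS)
B. LHS = e^7 ≈ 1097, RHS = e^7 ≈ 1097 → holds here (LHS = RHS)
C. LHS = 1, RHS = -7 → fails here (LHS ≠ RHS)

Answer: C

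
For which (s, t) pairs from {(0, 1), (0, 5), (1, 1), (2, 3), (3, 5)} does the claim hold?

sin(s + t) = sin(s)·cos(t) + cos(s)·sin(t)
Testing each pair:
(0, 1): LHS = sin(1) ≈ 0.8415, RHS = sin(1) ≈ 0.8415 → holds
(0, 5): LHS = sin(5) ≈ -0.9589, RHS = sin(5) ≈ -0.9589 → holds
(1, 1): LHS = sin(2) ≈ 0.9093, RHS = 2·sin(1)·cos(1) ≈ 0.9093 → holds
(2, 3): LHS = sin(5) ≈ -0.9589, RHS = sin(2)·cos(3) + sin(3)·cos(2) ≈ -0.9589 → holds
(3, 5): LHS = sin(8) ≈ 0.9894, RHS = sin(3)·cos(5) + sin(5)·cos(3) ≈ 0.9894 → holds

Every pair satisfies the claim.

Answer: All pairs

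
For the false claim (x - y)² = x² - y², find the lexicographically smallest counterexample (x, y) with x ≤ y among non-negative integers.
At (0, 0): both sides equal 0, so it holds there.

Substituting (0, 1) into the claim:
LHS = (0 - 1)² = 1
RHS = 0² - 1² = -1

Since LHS ≠ RHS, this pair disproves the claim, and no lexicographically smaller pair (x ≤ y, non-negative integers) does.

For instance (1, 5) is also a counterexample (LHS = 16, RHS = -24), but it's lexicographically larger.

Answer: (x, y) = (0, 1)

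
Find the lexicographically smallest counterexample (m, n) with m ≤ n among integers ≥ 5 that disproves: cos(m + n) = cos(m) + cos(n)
(m, n) = (5, 5)

Substituting (5, 5) into the claim:
LHS = cos(5 + 5) = cos(10) ≈ -0.8391
RHS = cos(5) + cos(5) = 2·cos(5) ≈ 0.5673

Since LHS ≠ RHS, this pair disproves the claim, and no lexicographically smaller pair (m ≤ n, integers ≥ 5) does.

For instance (9, 10) is also a counterexample (LHS = cos(19) ≈ 0.9887, RHS = cos(9) + cos(10) ≈ -1.75), but it's lexicographically larger.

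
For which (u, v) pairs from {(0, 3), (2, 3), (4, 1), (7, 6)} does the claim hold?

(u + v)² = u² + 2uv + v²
Testing each pair:
(0, 3): LHS = 9, RHS = 9 → holds
(2, 3): LHS = 25, RHS = 25 → holds
(4, 1): LHS = 25, RHS = 25 → holds
(7, 6): LHS = 169, RHS = 169 → holds

Every pair satisfies the claim.

Answer: All pairs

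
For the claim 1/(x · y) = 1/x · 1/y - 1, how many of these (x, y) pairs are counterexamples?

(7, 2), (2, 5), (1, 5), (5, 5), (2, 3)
5

Testing each pair:
(7, 2): LHS = 1/14, RHS = -13/14 → counterexample
(2, 5): LHS = 1/10, RHS = -9/10 → counterexample
(1, 5): LHS = 1/5, RHS = -4/5 → counterexample
(5, 5): LHS = 1/25, RHS = -24/25 → counterexample
(2, 3): LHS = 1/6, RHS = -5/6 → counterexample

That makes 5 counterexamples.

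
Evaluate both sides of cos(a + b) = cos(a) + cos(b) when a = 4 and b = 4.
LHS = cos(4 + 4) = cos(8) ≈ -0.1455
RHS = cos(4) + cos(4) = 2·cos(4) ≈ -1.307

LHS ≠ RHS (they differ by about 1.162), so the equation does not hold here.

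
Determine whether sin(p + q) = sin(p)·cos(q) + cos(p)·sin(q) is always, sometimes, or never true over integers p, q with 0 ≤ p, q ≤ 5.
Always true

The identity holds for every pair in the range. For instance at (p, q) = (1, 5): both sides equal sin(6) ≈ -0.2794.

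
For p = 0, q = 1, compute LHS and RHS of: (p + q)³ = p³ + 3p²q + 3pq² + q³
LHS = (0 + 1)³ = 1
RHS = 0³ + 3·0²·1 + 3·0·1² + 1³ = 1

LHS = RHS: the two sides agree.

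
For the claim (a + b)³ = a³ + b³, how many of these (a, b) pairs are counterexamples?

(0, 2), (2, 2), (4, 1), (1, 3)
Testing each pair:
(0, 2): LHS = 8, RHS = 8 → satisfies claim
(2, 2): LHS = 64, RHS = 16 → counterexample
(4, 1): LHS = 125, RHS = 65 → counterexample
(1, 3): LHS = 64, RHS = 28 → counterexample

That makes 3 counterexamples.

Answer: 3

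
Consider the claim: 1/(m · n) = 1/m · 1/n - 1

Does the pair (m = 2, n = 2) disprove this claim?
Substituting m = 2, n = 2:
LHS = 1/(2 · 2) = 1/4
RHS = 1/2 · 1/2 - 1 = -3/4

Since LHS ≠ RHS, this pair disproves the claim.

Answer: Yes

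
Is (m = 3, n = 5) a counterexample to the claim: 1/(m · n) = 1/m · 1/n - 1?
Yes

Substituting m = 3, n = 5:
LHS = 1/(3 · 5) = 1/15
RHS = 1/3 · 1/5 - 1 = -14/15

Since LHS ≠ RHS, this pair disproves the claim.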